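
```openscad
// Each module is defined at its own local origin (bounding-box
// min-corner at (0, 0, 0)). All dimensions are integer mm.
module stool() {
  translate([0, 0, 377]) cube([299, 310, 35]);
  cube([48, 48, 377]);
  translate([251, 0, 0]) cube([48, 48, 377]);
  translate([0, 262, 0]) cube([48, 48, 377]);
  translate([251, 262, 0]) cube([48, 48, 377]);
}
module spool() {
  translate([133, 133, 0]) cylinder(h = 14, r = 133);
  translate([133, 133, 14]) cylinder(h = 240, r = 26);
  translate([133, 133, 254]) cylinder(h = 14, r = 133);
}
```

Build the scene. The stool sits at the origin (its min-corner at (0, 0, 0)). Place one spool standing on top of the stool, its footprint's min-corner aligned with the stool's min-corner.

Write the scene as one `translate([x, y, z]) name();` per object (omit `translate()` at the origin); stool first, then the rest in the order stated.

stool();
translate([0, 0, 412]) spool();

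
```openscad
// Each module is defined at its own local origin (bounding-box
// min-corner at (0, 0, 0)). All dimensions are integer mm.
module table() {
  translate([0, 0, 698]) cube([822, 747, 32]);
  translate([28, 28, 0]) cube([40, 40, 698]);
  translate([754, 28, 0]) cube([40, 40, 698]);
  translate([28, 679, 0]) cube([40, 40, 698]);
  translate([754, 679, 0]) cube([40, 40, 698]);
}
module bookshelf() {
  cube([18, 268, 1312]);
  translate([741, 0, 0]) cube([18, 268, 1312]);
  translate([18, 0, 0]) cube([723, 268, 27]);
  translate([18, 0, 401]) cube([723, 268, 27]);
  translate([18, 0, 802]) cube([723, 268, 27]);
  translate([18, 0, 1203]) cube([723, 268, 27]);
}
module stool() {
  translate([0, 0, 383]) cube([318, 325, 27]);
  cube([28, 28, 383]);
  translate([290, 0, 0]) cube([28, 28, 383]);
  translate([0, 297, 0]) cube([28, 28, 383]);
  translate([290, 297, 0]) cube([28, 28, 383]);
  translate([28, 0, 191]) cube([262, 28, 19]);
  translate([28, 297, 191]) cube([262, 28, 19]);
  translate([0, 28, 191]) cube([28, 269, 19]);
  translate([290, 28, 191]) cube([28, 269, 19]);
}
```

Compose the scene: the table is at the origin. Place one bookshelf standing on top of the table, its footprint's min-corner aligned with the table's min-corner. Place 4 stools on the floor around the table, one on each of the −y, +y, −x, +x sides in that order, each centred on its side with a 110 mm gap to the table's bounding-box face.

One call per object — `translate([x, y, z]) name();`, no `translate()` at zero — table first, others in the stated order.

table();
translate([0, 0, 730]) bookshelf();
translate([252, -435, 0]) stool();
translate([252, 857, 0]) stool();
translate([-428, 211, 0]) stool();
translate([932, 211, 0]) stool();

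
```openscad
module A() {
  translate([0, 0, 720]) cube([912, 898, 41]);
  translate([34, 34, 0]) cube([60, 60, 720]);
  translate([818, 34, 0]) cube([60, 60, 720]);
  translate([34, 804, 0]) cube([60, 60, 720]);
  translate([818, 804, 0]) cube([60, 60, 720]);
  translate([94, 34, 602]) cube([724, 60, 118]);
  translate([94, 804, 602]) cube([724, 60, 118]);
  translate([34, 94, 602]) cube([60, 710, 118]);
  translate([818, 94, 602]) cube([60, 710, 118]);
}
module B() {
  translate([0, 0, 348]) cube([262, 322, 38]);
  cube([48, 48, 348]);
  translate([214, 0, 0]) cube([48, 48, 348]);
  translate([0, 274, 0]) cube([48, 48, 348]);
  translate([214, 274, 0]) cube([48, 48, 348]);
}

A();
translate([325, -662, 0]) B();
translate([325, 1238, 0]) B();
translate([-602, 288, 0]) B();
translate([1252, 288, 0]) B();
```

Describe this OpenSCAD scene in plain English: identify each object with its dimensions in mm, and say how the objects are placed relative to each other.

A is a table: top 912 mm (x) × 898 mm (y), 41 mm thick, upper face at z = 761 mm, on four 60×60 mm square legs, each inset 34 mm from the nearest pair of top edges, running from z = 0 to the bottom of the top. Four apron rails, 60 mm thick and 118 mm tall, run between adjacent legs with their top edges flush with the underside of the top and their outer faces flush with the legs' outer faces.

B is a four-legged stool. The seat is 262×322 mm, 38 mm thick, top at z = 386 mm. It stands on four square legs, each 48×48 mm in cross-section, from z = 0 to the seat underside, each flush with a corner of the seat.

Four stools sit around the table at the −y, +y, −x, +x sides.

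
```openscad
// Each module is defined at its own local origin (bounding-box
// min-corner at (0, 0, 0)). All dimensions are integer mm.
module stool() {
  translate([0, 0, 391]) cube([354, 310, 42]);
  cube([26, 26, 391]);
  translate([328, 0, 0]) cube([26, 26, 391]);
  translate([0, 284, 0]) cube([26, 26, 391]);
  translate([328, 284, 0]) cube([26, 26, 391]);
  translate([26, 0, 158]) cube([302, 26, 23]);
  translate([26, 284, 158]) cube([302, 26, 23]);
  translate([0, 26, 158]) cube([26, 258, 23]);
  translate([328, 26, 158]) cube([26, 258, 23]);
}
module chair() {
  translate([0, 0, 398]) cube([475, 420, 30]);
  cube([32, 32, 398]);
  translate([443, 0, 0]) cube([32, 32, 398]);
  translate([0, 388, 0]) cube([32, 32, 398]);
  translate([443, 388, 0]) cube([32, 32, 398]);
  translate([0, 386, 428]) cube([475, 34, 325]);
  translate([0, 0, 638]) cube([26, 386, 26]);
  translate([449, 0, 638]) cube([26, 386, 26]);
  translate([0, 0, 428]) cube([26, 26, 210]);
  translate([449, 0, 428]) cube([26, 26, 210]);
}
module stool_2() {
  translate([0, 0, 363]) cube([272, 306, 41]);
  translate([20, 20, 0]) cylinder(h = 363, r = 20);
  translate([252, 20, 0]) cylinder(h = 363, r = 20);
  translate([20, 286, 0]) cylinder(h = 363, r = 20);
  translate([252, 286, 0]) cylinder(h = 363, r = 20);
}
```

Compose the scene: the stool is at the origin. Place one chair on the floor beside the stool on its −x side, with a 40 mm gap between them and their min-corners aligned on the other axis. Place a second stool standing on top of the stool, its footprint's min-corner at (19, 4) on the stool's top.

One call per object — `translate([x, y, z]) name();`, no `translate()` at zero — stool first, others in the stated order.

stool();
translate([-515, 0, 0]) chair();
translate([19, 4, 433]) stool_2();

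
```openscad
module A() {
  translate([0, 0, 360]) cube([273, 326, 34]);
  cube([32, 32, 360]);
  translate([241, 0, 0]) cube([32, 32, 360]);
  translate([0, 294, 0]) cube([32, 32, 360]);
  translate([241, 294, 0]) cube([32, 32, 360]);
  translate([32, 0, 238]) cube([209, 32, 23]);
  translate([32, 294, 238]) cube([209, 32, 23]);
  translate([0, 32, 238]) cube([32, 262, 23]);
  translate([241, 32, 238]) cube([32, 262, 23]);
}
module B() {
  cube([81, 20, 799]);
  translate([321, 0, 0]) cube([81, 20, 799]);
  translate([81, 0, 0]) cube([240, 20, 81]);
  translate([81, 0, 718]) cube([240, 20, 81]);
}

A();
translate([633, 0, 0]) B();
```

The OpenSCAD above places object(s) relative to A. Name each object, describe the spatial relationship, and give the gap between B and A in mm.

A is a stool. B is a picture frame. The picture frame is on the floor beside the stool on its +x side. The gap between the picture frame and the stool is 360 mm.

The picture frame's nearest face is 360 mm from the stool's +x face.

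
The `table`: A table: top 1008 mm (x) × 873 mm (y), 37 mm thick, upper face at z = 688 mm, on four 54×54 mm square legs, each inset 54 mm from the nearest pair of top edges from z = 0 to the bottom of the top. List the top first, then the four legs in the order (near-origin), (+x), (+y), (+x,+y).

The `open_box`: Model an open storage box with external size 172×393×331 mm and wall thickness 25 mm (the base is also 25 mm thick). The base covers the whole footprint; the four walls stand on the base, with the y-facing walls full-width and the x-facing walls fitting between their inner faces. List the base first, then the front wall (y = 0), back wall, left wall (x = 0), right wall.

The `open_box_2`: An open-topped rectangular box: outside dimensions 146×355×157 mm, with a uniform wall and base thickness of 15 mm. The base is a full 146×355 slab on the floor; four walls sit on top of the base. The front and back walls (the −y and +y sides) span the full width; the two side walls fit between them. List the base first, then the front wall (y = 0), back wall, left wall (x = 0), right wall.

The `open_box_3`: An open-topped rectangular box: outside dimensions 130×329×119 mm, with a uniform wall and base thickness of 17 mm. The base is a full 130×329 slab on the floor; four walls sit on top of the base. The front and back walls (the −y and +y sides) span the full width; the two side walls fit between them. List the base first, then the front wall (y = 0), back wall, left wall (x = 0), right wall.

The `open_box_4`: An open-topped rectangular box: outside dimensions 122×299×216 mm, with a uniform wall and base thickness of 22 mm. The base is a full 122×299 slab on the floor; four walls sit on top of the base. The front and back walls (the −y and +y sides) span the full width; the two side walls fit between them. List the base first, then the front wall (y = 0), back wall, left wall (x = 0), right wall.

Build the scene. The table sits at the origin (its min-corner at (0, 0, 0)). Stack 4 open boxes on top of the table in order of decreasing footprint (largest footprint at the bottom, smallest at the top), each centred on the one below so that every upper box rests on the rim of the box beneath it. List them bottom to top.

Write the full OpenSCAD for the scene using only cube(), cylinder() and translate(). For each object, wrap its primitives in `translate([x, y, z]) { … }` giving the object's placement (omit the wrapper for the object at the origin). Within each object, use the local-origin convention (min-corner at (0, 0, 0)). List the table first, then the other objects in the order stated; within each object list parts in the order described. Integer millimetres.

translate([0, 0, 651]) cube([1008, 873, 37]);
translate([54, 54, 0]) cube([54, 54, 651]);
translate([900, 54, 0]) cube([54, 54, 651]);
translate([54, 765, 0]) cube([54, 54, 651]);
translate([900, 765, 0]) cube([54, 54, 651]);
translate([418, 240, 688]) {
  cube([172, 393, 25]);
  translate([0, 0, 25]) cube([172, 25, 306]);
  translate([0, 368, 25]) cube([172, 25, 306]);
  translate([0, 25, 25]) cube([25, 343, 306]);
  translate([147, 25, 25]) cube([25, 343, 306]);
}
translate([431, 259, 1019]) {
  cube([146, 355, 15]);
  translate([0, 0, 15]) cube([146, 15, 142]);
  translate([0, 340, 15]) cube([146, 15, 142]);
  translate([0, 15, 15]) cube([15, 325, 142]);
  translate([131, 15, 15]) cube([15, 325, 142]);
}
translate([439, 272, 1176]) {
  cube([130, 329, 17]);
  translate([0, 0, 17]) cube([130, 17, 102]);
  translate([0, 312, 17]) cube([130, 17, 102]);
  translate([0, 17, 17]) cube([17, 295, 102]);
  translate([113, 17, 17]) cube([17, 295, 102]);
}
translate([443, 287, 1295]) {
  cube([122, 299, 22]);
  translate([0, 0, 22]) cube([122, 22, 194]);
  translate([0, 277, 22]) cube([122, 22, 194]);
  translate([0, 22, 22]) cube([22, 255, 194]);
  translate([100, 22, 22]) cube([22, 255, 194]);
}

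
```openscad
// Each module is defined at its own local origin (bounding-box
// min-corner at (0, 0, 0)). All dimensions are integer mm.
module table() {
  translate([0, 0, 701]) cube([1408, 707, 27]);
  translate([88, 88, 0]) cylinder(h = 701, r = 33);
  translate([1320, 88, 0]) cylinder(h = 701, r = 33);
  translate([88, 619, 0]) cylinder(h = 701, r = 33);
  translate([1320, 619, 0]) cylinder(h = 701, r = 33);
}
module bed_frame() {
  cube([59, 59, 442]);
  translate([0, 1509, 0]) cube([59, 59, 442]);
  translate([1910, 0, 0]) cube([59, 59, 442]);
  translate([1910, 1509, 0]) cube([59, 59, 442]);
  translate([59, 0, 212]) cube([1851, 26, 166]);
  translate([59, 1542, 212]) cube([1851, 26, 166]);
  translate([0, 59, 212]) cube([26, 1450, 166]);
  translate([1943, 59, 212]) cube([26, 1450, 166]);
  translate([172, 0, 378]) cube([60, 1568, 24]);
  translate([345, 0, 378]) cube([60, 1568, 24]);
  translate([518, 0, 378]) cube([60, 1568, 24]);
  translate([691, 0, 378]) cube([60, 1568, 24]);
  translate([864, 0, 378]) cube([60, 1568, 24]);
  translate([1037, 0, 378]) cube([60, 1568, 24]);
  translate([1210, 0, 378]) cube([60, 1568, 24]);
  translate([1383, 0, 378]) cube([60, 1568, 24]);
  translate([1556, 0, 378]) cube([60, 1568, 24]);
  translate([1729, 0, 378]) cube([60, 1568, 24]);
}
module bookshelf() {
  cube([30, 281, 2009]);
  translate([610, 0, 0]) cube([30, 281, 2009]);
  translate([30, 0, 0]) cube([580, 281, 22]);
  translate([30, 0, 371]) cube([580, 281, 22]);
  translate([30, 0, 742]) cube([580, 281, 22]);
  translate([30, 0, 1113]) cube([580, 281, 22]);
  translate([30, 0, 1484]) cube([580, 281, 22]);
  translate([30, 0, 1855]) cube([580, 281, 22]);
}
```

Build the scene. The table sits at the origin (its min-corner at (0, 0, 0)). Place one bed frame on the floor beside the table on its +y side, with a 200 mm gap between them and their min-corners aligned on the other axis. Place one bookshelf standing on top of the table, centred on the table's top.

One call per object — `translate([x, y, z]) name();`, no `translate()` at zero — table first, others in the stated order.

table();
translate([0, 907, 0]) bed_frame();
translate([384, 213, 728]) bookshelf();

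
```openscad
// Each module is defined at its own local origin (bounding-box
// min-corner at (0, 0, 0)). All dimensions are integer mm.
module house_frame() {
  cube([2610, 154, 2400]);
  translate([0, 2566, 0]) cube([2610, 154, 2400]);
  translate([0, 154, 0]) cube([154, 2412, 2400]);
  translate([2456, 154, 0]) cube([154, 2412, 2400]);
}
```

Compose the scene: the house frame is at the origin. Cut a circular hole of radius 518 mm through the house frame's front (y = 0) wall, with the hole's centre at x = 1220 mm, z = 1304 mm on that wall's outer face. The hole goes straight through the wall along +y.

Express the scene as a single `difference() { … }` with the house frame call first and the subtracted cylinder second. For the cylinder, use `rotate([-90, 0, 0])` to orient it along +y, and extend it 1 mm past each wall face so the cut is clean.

difference() {
  house_frame();
  translate([1220, -1, 1304]) rotate([-90, 0, 0]) cylinder(h = 156, r = 518);
}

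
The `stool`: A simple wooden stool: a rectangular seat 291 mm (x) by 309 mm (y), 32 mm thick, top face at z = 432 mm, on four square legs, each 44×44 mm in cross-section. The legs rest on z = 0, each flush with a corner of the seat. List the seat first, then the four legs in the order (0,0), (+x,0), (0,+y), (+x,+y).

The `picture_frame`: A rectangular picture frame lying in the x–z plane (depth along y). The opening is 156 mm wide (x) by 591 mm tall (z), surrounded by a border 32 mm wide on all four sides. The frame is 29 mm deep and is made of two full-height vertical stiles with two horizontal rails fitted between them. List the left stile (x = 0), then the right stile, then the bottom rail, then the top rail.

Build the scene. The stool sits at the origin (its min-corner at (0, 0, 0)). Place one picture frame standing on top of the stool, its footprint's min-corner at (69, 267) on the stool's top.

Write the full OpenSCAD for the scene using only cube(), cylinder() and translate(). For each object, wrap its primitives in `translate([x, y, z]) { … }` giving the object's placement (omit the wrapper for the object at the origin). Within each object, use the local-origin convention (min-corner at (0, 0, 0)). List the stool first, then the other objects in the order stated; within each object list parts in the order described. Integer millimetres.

translate([0, 0, 400]) cube([291, 309, 32]);
cube([44, 44, 400]);
translate([247, 0, 0]) cube([44, 44, 400]);
translate([0, 265, 0]) cube([44, 44, 400]);
translate([247, 265, 0]) cube([44, 44, 400]);
translate([69, 267, 432]) {
  cube([32, 29, 655]);
  translate([188, 0, 0]) cube([32, 29, 655]);
  translate([32, 0, 0]) cube([156, 29, 32]);
  translate([32, 0, 623]) cube([156, 29, 32]);
}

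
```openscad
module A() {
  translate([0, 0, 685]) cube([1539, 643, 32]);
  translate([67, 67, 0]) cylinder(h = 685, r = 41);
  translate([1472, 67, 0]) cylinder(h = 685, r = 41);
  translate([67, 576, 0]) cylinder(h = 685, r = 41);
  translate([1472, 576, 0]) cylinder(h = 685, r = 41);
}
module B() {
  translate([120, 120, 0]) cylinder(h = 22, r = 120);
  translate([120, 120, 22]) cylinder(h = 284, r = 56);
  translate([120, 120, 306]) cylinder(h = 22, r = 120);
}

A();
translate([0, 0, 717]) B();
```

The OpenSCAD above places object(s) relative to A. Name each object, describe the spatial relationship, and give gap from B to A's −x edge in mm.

The spool's min-x is at 0; the table's min-x is 0; gap = 0 mm.

A is a table. B is a spool. The spool is on top of the table. The gap from the spool to the table's −x edge is 0 mm.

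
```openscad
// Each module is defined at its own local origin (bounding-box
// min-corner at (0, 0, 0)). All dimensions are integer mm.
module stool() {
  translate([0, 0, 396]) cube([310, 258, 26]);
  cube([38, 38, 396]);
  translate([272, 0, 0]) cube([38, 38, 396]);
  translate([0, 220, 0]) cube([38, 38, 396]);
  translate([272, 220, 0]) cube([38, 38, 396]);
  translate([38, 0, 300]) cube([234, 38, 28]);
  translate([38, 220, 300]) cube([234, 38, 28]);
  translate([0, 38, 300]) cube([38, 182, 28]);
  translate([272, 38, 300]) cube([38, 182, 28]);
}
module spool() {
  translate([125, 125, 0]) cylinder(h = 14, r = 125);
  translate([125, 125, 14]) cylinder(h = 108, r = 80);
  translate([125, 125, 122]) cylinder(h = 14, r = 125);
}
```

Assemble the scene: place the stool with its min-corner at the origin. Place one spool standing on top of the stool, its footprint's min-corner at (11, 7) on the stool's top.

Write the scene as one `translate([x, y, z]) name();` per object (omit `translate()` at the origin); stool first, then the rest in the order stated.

stool();
translate([11, 7, 422]) spool();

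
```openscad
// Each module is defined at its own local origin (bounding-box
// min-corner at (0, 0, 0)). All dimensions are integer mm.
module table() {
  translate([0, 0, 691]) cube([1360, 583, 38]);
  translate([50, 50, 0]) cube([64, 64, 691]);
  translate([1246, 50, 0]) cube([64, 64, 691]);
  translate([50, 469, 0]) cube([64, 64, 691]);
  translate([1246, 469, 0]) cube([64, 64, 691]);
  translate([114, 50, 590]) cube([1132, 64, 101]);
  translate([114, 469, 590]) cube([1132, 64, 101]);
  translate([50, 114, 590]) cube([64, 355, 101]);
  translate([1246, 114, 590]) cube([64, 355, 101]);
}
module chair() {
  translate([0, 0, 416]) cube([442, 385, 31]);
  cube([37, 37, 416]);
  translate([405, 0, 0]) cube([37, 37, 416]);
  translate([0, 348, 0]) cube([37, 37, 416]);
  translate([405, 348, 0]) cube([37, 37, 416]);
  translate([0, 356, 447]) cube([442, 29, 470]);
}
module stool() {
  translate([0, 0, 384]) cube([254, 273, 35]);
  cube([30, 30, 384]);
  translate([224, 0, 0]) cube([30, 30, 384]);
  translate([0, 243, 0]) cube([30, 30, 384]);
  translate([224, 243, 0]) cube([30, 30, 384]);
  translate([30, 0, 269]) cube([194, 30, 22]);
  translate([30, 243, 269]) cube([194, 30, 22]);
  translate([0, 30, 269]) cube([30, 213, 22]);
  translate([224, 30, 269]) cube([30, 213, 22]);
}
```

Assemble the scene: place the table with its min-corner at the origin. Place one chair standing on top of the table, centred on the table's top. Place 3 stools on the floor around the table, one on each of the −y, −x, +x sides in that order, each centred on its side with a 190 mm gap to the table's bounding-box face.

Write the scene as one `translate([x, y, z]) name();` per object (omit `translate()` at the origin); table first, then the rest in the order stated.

table();
translate([459, 99, 729]) chair();
translate([553, -463, 0]) stool();
translate([-444, 155, 0]) stool();
translate([1550, 155, 0]) stool();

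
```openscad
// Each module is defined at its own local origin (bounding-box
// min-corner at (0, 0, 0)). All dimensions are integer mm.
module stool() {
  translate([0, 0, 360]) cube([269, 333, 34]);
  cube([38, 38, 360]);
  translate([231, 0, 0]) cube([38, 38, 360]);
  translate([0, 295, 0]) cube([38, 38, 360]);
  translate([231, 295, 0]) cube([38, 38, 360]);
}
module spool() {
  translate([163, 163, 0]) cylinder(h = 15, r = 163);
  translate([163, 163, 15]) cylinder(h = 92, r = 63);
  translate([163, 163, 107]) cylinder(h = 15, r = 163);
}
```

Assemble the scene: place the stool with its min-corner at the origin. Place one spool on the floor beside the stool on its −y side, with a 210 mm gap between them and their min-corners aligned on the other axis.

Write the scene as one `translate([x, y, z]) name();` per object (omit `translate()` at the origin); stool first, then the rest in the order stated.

stool();
translate([0, -536, 0]) spool();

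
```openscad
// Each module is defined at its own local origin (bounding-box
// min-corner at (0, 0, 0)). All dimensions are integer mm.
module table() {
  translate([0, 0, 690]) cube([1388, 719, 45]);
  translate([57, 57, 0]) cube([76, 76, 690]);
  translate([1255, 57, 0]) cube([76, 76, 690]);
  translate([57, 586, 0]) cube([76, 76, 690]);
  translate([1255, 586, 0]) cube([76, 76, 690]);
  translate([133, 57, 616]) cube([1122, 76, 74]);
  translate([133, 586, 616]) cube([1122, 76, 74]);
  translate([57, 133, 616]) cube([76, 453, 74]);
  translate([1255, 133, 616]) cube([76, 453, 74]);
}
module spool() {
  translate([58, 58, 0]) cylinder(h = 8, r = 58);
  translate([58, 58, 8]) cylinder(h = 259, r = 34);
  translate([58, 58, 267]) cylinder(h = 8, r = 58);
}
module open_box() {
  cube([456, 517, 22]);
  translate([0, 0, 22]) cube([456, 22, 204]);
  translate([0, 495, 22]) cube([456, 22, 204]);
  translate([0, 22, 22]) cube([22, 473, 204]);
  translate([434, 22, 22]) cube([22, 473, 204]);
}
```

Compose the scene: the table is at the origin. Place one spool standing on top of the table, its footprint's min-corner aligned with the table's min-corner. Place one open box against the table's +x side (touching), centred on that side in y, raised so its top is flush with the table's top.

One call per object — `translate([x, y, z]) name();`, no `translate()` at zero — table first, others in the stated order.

table();
translate([0, 0, 735]) spool();
translate([1388, 101, 509]) open_box();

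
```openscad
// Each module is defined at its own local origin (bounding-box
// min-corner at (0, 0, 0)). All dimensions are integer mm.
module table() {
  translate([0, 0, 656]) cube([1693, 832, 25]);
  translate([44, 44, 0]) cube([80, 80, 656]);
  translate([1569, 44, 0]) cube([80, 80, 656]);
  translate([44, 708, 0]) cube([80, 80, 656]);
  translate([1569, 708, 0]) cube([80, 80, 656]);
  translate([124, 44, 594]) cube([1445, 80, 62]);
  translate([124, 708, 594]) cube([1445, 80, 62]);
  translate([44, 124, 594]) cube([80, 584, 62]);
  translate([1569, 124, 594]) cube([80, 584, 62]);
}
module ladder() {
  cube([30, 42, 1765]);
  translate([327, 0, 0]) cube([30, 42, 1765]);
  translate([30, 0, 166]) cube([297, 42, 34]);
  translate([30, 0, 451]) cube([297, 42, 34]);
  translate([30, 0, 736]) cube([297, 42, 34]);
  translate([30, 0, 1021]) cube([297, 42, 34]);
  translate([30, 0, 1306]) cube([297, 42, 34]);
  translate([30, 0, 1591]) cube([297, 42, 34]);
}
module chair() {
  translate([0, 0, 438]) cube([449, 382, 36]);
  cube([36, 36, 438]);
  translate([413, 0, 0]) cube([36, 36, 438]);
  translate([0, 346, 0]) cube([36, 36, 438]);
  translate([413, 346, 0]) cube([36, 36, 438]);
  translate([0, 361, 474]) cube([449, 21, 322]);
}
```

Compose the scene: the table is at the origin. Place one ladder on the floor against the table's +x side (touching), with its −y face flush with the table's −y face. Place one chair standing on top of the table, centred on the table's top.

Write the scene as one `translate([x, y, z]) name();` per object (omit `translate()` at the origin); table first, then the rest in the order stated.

table();
translate([1693, 0, 0]) ladder();
translate([622, 225, 681]) chair();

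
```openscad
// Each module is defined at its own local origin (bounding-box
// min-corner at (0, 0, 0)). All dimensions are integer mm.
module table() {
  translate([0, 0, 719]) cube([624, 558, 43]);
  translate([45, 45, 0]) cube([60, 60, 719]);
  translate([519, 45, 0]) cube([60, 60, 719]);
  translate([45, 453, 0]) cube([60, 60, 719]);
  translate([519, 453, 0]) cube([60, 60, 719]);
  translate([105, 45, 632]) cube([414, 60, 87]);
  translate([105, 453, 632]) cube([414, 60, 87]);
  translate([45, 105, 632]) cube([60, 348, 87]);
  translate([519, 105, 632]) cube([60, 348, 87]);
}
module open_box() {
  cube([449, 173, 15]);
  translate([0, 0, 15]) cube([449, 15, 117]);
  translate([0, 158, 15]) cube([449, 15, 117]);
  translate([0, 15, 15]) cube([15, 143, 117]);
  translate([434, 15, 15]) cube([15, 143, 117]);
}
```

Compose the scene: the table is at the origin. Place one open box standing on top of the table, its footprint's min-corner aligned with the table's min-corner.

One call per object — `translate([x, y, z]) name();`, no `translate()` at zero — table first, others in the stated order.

table();
translate([0, 0, 762]) open_box();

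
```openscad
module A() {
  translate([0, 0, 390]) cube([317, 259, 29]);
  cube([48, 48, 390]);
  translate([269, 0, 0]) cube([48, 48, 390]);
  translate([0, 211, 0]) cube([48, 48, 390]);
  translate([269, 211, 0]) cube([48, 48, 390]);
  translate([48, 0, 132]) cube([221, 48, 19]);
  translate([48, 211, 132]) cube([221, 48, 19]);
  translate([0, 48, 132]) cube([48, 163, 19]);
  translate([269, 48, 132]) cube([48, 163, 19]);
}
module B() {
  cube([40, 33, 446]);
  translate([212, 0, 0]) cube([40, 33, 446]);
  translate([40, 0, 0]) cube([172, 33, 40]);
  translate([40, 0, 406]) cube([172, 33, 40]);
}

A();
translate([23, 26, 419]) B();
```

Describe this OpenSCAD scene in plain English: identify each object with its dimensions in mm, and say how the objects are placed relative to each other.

A is a simple wooden stool: a rectangular seat 317 mm (x) by 259 mm (y), 29 mm thick, top face at z = 419 mm, on four square legs, each 48×48 mm in cross-section. The legs rest on z = 0, each flush with a corner of the seat. Four stretchers, 48 mm wide and 19 mm tall, connect adjacent legs with their undersides at z = 132 mm, each running between the inner faces of the legs it joins and aligned with the legs' outer faces on the other axis.

B is a picture frame with a 172×366 mm rectangular opening (x by z) and a uniform 40 mm border on every side. Frame depth is 33 mm along y. It is built from two vertical stiles running the full outside height and two horizontal rails spanning the gap between the stiles.

The picture frame is on top of the stool.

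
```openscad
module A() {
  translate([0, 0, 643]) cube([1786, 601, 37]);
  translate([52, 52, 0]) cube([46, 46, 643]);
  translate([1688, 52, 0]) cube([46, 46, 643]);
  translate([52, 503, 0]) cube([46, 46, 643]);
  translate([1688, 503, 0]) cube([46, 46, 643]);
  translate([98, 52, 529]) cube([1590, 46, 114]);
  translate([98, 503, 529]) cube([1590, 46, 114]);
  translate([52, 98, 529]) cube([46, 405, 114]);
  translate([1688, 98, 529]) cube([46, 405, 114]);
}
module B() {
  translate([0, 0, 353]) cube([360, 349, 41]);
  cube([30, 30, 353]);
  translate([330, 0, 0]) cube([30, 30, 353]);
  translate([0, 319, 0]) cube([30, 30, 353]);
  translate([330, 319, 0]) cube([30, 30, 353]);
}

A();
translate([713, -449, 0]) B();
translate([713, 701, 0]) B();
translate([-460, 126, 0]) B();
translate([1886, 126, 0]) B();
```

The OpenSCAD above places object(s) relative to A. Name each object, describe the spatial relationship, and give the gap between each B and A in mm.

Each stool's nearest face is 100 mm from the table's bounding box.

A is a table. B is a stool. Four stools sit around the table at the −y, +y, −x, +x sides. The gap between each stool and the table is 100 mm.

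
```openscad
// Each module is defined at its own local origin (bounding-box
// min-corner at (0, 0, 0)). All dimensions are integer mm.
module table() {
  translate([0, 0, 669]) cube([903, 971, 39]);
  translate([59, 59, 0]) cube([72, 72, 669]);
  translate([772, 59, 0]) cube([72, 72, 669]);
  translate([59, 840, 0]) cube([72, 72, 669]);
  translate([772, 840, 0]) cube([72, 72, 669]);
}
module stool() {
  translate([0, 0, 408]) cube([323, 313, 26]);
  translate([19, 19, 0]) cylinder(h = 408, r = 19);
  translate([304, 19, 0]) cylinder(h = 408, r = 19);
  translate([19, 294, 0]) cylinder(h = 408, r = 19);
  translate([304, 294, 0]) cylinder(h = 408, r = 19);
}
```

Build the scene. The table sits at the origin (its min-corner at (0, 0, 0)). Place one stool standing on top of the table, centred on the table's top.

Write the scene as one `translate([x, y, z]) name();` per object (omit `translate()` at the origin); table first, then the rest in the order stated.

table();
translate([290, 329, 708]) stool();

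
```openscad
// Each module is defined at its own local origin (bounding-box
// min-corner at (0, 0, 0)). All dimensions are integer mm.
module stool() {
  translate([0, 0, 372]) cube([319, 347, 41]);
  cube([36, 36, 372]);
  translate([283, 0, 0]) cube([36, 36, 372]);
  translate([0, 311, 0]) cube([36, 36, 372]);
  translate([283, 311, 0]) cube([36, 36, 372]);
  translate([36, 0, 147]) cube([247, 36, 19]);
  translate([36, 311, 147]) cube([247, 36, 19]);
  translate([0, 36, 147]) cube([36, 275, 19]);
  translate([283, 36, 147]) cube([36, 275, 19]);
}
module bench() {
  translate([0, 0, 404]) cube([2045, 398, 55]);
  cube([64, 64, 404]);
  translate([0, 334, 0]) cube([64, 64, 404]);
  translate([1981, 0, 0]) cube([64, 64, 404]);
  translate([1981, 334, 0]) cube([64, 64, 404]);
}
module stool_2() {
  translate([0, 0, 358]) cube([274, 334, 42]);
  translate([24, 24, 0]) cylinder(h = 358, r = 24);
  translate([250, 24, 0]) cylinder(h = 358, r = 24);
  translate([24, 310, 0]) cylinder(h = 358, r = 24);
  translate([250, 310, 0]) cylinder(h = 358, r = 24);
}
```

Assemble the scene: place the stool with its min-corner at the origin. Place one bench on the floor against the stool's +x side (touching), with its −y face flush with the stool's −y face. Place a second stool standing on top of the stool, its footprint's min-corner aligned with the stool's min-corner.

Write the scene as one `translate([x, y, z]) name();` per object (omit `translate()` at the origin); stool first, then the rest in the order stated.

stool();
translate([319, 0, 0]) bench();
translate([0, 0, 413]) stool_2();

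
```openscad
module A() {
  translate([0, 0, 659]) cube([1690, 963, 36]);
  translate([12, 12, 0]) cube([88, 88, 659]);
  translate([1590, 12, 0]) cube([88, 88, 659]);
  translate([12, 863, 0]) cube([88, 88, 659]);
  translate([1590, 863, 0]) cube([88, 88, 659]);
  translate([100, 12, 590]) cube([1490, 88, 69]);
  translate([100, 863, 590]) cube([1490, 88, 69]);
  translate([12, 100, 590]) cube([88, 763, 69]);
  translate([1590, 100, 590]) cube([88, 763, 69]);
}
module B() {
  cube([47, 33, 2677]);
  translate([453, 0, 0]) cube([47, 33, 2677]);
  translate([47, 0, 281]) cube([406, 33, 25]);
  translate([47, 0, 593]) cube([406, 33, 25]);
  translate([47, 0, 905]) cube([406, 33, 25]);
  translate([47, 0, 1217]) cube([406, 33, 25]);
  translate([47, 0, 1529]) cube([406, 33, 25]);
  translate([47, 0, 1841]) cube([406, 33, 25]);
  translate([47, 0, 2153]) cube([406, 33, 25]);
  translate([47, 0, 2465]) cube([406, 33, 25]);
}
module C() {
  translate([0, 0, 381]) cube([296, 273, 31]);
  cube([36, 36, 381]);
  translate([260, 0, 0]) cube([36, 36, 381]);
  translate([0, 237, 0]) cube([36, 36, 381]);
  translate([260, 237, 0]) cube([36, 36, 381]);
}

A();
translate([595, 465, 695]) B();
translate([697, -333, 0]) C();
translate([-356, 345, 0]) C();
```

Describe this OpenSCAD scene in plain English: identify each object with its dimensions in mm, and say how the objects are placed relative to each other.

A is a table: top 1690 mm (x) × 963 mm (y), 36 mm thick, upper face at z = 695 mm, on four 88×88 mm square legs, each inset 12 mm from the nearest pair of top edges, running from z = 0 to the bottom of the top. Four apron rails, 88 mm thick and 69 mm tall, run between adjacent legs with their top edges flush with the underside of the top and their outer faces flush with the legs' outer faces.

B is a straight ladder. Two 47×33 mm vertical rails, 2677 mm tall, stand 500 mm apart (outside-to-outside) with their front faces coplanar on the −y side. 8 rungs, each 33 mm deep and 25 mm tall, span between the inner faces of the rails, front faces flush with the rails. The lowest rung's underside is at z = 281 mm and rungs are spaced 312 mm apart (underside to underside).

C is a four-legged stool. The seat is 296×273 mm, 31 mm thick, top at z = 412 mm. It stands on four square legs, each 36×36 mm in cross-section, from z = 0 to the seat underside, each flush with a corner of the seat.

The ladder is on top of the table, centred. Two stools sit around the table at the −y, −x sides.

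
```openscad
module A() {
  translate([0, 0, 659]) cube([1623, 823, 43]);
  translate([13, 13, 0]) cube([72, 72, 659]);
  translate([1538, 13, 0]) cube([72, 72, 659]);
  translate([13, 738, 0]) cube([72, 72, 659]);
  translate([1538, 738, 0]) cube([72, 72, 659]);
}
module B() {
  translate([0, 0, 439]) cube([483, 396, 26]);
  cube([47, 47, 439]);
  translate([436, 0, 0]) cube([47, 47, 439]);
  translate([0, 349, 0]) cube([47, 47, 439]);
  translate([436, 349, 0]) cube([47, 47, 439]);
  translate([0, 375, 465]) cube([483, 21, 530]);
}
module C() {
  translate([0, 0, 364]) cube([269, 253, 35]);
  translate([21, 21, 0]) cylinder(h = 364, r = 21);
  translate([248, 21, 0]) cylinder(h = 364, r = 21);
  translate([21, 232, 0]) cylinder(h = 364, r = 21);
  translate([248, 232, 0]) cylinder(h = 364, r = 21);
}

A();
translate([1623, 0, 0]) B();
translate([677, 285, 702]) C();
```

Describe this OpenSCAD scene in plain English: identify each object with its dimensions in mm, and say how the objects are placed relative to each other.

A is a rectangular dining table. The top is 1623×823×43 mm with its upper surface at z = 702 mm. It stands on four 72×72 mm square legs, each inset 13 mm from the nearest pair of top edges, running from the floor to the underside of the top.

B is a chair: 483×396 mm seat, 26 mm thick, top at z = 465 mm, on four 47 mm square corner legs flush with the seat edges. A 21 mm thick backrest slab spans the full seat width, extending 530 mm above the seat top, its back face flush with the seat's +y edge.

C is a simple wooden stool: a rectangular seat 269 mm (x) by 253 mm (y), 35 mm thick, top face at z = 399 mm, on four round legs, each 42 mm in diameter. The legs rest on z = 0, each leg's axis is inset half a diameter from the nearest pair of seat edges (so the leg's bounding box is flush with the corner).

The chair is against the table's +x side, with their −y faces flush. The stool is on top of the table, centred.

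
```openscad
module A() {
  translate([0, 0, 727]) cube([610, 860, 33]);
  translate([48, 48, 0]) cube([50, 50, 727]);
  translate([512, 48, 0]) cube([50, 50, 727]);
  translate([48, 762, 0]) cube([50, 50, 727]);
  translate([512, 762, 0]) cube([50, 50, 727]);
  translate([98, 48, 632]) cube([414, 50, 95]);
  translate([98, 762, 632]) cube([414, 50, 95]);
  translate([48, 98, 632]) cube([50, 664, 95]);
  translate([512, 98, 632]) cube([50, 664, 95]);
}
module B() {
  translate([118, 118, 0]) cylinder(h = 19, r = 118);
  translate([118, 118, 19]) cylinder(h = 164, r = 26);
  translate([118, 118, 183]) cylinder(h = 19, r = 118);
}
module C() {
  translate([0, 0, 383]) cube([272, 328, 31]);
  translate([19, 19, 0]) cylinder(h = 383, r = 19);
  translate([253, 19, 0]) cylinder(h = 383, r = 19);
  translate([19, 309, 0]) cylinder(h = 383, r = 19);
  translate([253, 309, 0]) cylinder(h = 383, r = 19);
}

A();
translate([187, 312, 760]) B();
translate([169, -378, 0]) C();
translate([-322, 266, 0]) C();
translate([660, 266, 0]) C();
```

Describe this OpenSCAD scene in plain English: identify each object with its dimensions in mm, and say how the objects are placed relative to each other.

A is a table with a 610×860 mm rectangular top, 33 mm thick, top surface at z = 760 mm, supported by four 50×50 mm square legs, each inset 48 mm from the nearest pair of top edges, running from the floor. Four apron rails, 50 mm thick and 95 mm tall, run between adjacent legs with their top edges flush with the underside of the top and their outer faces flush with the legs' outer faces.

B is a spool: two coaxial disc flanges of radius 118 mm and thickness 19 mm, joined by a core cylinder of radius 26 mm and height 164 mm. The lower flange rests on z = 0 and the three cylinders share a vertical axis.

C is a four-legged stool. The seat is a 272×328×31 mm slab whose top surface is at z = 414 mm; four round legs, each 38 mm in diameter, run from the floor (z = 0) to the underside of the seat, each leg's axis is inset half a diameter from the nearest pair of seat edges (so the leg's bounding box is flush with the corner).

The spool is on top of the table, centred. Three stools sit around the table at the −y, −x, +x sides.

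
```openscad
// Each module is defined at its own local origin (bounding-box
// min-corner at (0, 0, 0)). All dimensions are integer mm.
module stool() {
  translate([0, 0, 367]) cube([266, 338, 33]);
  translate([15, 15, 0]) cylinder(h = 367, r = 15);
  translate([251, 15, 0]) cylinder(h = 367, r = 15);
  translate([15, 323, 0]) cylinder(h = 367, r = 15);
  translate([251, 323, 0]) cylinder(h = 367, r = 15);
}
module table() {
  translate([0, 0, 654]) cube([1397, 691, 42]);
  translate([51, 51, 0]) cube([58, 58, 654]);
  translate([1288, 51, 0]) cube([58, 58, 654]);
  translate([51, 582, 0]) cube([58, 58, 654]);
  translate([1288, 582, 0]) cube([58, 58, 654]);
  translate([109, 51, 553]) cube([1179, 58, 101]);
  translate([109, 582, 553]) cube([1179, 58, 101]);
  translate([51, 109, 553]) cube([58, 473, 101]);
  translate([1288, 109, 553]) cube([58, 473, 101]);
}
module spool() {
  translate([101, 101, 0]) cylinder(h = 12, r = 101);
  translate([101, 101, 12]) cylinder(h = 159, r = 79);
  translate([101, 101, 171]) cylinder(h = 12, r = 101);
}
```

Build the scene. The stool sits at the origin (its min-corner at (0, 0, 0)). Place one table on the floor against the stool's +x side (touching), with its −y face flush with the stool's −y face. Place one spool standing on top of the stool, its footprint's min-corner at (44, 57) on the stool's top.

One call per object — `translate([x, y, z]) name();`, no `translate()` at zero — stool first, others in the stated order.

stool();
translate([266, 0, 0]) table();
translate([44, 57, 400]) spool();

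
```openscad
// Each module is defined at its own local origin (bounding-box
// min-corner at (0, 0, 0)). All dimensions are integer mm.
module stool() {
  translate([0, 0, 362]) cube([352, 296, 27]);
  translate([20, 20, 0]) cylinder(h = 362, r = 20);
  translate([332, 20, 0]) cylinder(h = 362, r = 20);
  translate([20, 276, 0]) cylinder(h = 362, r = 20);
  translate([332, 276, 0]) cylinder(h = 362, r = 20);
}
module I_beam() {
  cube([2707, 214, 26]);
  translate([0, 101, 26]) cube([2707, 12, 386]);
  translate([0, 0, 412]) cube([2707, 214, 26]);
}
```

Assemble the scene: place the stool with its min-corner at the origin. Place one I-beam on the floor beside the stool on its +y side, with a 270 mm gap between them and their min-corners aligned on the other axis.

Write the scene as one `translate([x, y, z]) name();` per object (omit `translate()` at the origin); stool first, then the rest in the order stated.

stool();
translate([0, 566, 0]) I_beam();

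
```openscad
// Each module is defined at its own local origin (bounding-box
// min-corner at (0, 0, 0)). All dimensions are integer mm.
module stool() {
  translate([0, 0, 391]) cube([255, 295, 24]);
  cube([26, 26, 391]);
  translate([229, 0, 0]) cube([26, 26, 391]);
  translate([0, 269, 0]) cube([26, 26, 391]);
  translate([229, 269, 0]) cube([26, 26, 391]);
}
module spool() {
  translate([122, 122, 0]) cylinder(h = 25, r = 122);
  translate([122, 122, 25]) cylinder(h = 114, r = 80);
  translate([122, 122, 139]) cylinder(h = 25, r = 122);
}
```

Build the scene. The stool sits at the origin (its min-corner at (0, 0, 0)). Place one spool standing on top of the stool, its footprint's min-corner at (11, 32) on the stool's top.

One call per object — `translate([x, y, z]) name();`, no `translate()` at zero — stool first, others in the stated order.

stool();
translate([11, 32, 415]) spool();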